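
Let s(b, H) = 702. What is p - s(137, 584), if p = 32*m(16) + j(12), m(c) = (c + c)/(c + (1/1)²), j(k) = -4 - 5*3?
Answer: -11233/17 ≈ -660.76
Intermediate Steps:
j(k) = -19 (j(k) = -4 - 15 = -19)
m(c) = 2*c/(1 + c) (m(c) = (2*c)/(c + (1*1)²) = (2*c)/(c + 1²) = (2*c)/(c + 1) = (2*c)/(1 + c) = 2*c/(1 + c))
p = 701/17 (p = 32*(2*16/(1 + 16)) - 19 = 32*(2*16/17) - 19 = 32*(2*16*(1/17)) - 19 = 32*(32/17) - 19 = 1024/17 - 19 = 701/17 ≈ 41.235)
p - s(137, 584) = 701/17 - 1*702 = 701/17 - 702 = -11233/17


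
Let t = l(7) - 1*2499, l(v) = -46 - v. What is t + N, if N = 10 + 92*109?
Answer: 7486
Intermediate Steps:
t = -2552 (t = (-46 - 1*7) - 1*2499 = (-46 - 7) - 2499 = -53 - 2499 = -2552)
N = 10038 (N = 10 + 10028 = 10038)
t + N = -2552 + 10038 = 7486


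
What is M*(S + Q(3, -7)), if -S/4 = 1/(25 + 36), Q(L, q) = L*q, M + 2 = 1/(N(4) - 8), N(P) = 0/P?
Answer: 21845/488 ≈ 44.764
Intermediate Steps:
N(P) = 0
M = -17/8 (M = -2 + 1/(0 - 8) = -2 + 1/(-8) = -2 - ⅛ = -17/8 ≈ -2.1250)
S = -4/61 (S = -4/(25 + 36) = -4/61 ≈ -0.065574)
M*(S + Q(3, -7)) = -17*(-4/61 + 3*(-7))/8 = -17*(-4/61 - 21)/8 = -17/8*(-1285/61) = 21845/488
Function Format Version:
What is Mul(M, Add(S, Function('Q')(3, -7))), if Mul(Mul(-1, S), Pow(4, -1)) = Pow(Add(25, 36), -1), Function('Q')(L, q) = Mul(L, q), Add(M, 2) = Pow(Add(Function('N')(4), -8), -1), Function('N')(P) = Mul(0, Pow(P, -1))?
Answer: Rational(21845, 488) ≈ 44.764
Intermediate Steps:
Function('N')(P) = 0
M = Rational(-17, 8) (M = Add(-2, Pow(Add(0, -8), -1)) = Add(-2, Pow(-8, -1)) = Add(-2, Rational(-1, 8)) = Rational(-17, 8) ≈ -2.1250)
S = Rational(-4, 61) (S = Mul(-4, Pow(Add(25, 36), -1)) = Mul(-4, Pow(61, -1)) = Mul(-4, Rational(1, 61)) = Rational(-4, 61) ≈ -0.065574)
Mul(M, Add(S, Function('Q')(3, -7))) = Mul(Rational(-17, 8), Add(Rational(-4, 61), Mul(3, -7))) = Mul(Rational(-17, 8), Add(Rational(-4, 61), -21)) = Mul(Rational(-17, 8), Rational(-1285, 61)) = Rational(21845, 488)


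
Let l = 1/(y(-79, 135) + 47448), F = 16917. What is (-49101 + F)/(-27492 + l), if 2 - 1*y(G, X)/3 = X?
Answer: 1514225016/1293471107 ≈ 1.1707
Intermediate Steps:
y(G, X) = 6 - 3*X
l = 1/47049 (l = 1/((6 - 3*135) + 47448) = 1/((6 - 405) + 47448) = 1/(-399 + 47448) = 1/47049 ≈ 2.1254e-5)
(-49101 + F)/(-27492 + l) = (-49101 + 16917)/(-27492 + 1/47049) = -32184/(-1293471107/47049) = -32184*(-47049/1293471107) = 1514225016/1293471107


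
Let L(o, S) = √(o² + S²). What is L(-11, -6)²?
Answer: 157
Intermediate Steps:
L(o, S) = √(S² + o²)
L(-11, -6)² = (√((-6)² + (-11)²))² = (√(36 + 121))² = (√157)² = 157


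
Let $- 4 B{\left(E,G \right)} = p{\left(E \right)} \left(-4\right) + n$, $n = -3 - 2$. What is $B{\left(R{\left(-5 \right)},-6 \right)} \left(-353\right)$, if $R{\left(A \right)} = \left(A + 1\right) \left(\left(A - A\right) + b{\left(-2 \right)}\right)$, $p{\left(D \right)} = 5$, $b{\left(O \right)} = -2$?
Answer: $- \frac{8825}{4} \approx -2206.3$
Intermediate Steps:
$n = -5$ ($n = -3 - 2 = -5$)
$R{\left(A \right)} = -2 - 2 A$ ($R{\left(A \right)} = \left(A + 1\right) \left(\left(A - A\right) - 2\right) = \left(1 + A\right) \left(0 - 2\right) = \left(1 + A\right) \left(-2\right) = -2 - 2 A$)
$B{\left(E,G \right)} = \frac{25}{4}$ ($B{\left(E,G \right)} = - \frac{5 \left(-4\right) - 5}{4} = - \frac{-20 - 5}{4} = \left(- \frac{1}{4}\right) \left(-25\right) = \frac{25}{4}$)
$B{\left(R{\left(-5 \right)},-6 \right)} \left(-353\right) = \frac{25}{4} \left(-353\right) = - \frac{8825}{4}$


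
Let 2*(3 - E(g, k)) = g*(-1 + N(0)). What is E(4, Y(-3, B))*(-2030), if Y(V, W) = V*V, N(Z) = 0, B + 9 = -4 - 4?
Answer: -10150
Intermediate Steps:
B = -17 (B = -9 + (-4 - 4) = -9 - 8 = -17)
Y(V, W) = V**2
E(g, k) = 3 + g/2 (E(g, k) = 3 - g*(-1 + 0)/2 = 3 - g*(-1)/2 = 3 - (-1)*g/2 = 3 + g/2)
E(4, Y(-3, B))*(-2030) = (3 + (1/2)*4)*(-2030) = (3 + 2)*(-2030) = 5*(-2030) = -10150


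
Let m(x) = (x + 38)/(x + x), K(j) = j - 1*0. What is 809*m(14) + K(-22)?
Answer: 10363/7 ≈ 1480.4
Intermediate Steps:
K(j) = j (K(j) = j + 0 = j)
m(x) = (38 + x)/(2*x) (m(x) = (38 + x)/((2*x)) = (38 + x)*(1/(2*x)) = (38 + x)/(2*x))
809*m(14) + K(-22) = 809*((1/2)*(38 + 14)/14) - 22 = 809*((1/2)*(1/14)*52) - 22 = 809*(13/7) - 22 = 10517/7 - 22 = 10363/7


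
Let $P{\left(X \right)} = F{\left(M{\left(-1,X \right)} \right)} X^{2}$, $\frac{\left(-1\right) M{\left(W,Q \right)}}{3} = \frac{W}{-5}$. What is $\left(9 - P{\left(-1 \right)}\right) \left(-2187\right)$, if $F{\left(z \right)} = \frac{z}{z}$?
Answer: $-17496$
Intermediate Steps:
$M{\left(W,Q \right)} = \frac{3 W}{5}$ ($M{\left(W,Q \right)} = - 3 \frac{W}{-5} = - 3 W \left(- \frac{1}{5}\right) = - 3 \left(- \frac{W}{5}\right) = \frac{3 W}{5}$)
$F{\left(z \right)} = 1$
$P{\left(X \right)} = X^{2}$ ($P{\left(X \right)} = 1 X^{2} = X^{2}$)
$\left(9 - P{\left(-1 \right)}\right) \left(-2187\right) = \left(9 - \left(-1\right)^{2}\right) \left(-2187\right) = \left(9 - 1\right) \left(-2187\right) = 8 \left(-2187\right) = -17496$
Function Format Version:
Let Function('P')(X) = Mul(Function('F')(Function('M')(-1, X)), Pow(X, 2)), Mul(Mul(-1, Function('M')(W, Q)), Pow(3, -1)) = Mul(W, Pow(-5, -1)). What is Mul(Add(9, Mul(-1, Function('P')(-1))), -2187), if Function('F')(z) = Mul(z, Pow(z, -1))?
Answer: -17496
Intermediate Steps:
Function('M')(W, Q) = Mul(Rational(3, 5), W) (Function('M')(W, Q) = Mul(-3, Mul(W, Pow(-5, -1))) = Mul(-3, Mul(W, Rational(-1, 5))) = Mul(-3, Mul(Rational(-1, 5), W)) = Mul(Rational(3, 5), W))
Function('F')(z) = 1
Function('P')(X) = Pow(X, 2) (Function('P')(X) = Mul(1, Pow(X, 2)) = Pow(X, 2))
Mul(Add(9, Mul(-1, Function('P')(-1))), -2187) = Mul(Add(9, Mul(-1, Pow(-1, 2))), -2187) = Mul(Add(9, Mul(-1, 1)), -2187) = Mul(Add(9, -1), -2187) = Mul(8, -2187) = -17496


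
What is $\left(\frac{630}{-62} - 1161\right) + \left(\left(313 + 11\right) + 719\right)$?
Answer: $- \frac{3973}{31} \approx -128.16$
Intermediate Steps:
$\left(\frac{630}{-62} - 1161\right) + \left(\left(313 + 11\right) + 719\right) = \left(630 \left(- \frac{1}{62}\right) - 1161\right) + \left(324 + 719\right) = \left(- \frac{315}{31} - 1161\right) + 1043 = - \frac{36306}{31} + 1043 = - \frac{3973}{31}$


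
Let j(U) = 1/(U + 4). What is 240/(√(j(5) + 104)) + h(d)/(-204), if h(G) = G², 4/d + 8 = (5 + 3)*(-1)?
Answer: -1/3264 + 720*√937/937 ≈ 23.521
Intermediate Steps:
d = -¼ (d = 4/(-8 + (5 + 3)*(-1)) = 4/(-8 + 8*(-1)) = 4/(-8 - 8) = 4/(-16) = 4*(-1/16) = -¼ ≈ -0.25000)
j(U) = 1/(4 + U)
240/(√(j(5) + 104)) + h(d)/(-204) = 240/(√(1/(4 + 5) + 104)) + (-¼)²/(-204) = 240/(√(1/9 + 104)) + (1/16)*(-1/204) = 240/(√(⅑ + 104)) - 1/3264 = 240/(√(937/9)) - 1/3264 = 240/((√937/3)) - 1/3264 = 240*(3*√937/937) - 1/3264 = 720*√937/937 - 1/3264 = -1/3264 + 720*√937/937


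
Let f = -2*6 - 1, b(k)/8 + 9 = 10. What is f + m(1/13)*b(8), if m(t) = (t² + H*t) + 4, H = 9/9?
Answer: 3323/169 ≈ 19.663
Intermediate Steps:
b(k) = 8 (b(k) = -72 + 8*10 = -72 + 80 = 8)
H = 1 (H = 9*(⅑) = 1)
f = -13 (f = -12 - 1 = -13)
m(t) = 4 + t + t² (m(t) = (t² + 1*t) + 4 = (t² + t) + 4 = (t + t²) + 4 = 4 + t + t²)
f + m(1/13)*b(8) = -13 + (4 + 1/13 + (1/13)²)*8 = -13 + (4 + 1/13 + 1/169)*8 = -13 + (690/169)*8 = -13 + 5520/169 = 3323/169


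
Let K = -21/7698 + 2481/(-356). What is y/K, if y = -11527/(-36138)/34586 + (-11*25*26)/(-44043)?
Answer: -340165740783652669/14607755306699482713 ≈ -0.023287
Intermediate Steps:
y = 2979023363287/18349324851108 (y = -11527*(-1/36138)*(1/34586) - 275*26*(-1/44043) = (11527/36138)*(1/34586) - 7150*(-1/44043) = 11527/1249868868 + 7150/44043 = 2979023363287/18349324851108 ≈ 0.16235)
K = -3184369/456748 (K = -21*1/7698 + 2481*(-1/356) = -7/2566 - 2481/356 = -3184369/456748 ≈ -6.9718)
y/K = 2979023363287/(18349324851108*(-3184369/456748)) = (2979023363287/18349324851108)*(-456748/3184369) = -340165740783652669/14607755306699482713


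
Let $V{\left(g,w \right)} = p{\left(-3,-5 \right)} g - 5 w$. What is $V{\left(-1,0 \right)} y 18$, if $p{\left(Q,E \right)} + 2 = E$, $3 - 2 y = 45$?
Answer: $-2646$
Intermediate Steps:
$y = -21$ ($y = \frac{3}{2} - \frac{45}{2} = -21$)
$p{\left(Q,E \right)} = -2 + E$
$V{\left(g,w \right)} = - 7 g - 5 w$ ($V{\left(g,w \right)} = \left(-2 - 5\right) g - 5 w = - 7 g - 5 w$)
$V{\left(-1,0 \right)} y 18 = \left(\left(-7\right) \left(-1\right) - 0\right) \left(-21\right) 18 = \left(7 + 0\right) \left(-21\right) 18 = 7 \left(-21\right) 18 = \left(-147\right) 18 = -2646$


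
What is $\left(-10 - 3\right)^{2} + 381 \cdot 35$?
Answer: $13504$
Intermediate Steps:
$\left(-10 - 3\right)^{2} + 381 \cdot 35 = \left(-13\right)^{2} + 13335 = 169 + 13335 = 13504$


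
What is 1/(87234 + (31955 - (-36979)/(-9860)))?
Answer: 9860/1175166561 ≈ 8.3903e-6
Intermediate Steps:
1/(87234 + (31955 - (-36979)/(-9860))) = 1/(87234 + (31955 - (-36979)*(-1)/9860)) = 1/(87234 + (31955 - 1*36979/9860)) = 1/(87234 + (31955 - 36979/9860)) = 1/(87234 + 315039321/9860) = 1/(1175166561/9860) = 9860/1175166561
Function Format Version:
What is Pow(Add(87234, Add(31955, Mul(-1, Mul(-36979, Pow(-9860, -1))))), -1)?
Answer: Rational(9860, 1175166561) ≈ 8.3903e-6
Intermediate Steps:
Pow(Add(87234, Add(31955, Mul(-1, Mul(-36979, Pow(-9860, -1))))), -1) = Pow(Add(87234, Add(31955, Mul(-1, Mul(-36979, Rational(-1, 9860))))), -1) = Pow(Add(87234, Add(31955, Mul(-1, Rational(36979, 9860)))), -1) = Pow(Add(87234, Add(31955, Rational(-36979, 9860))), -1) = Pow(Add(87234, Rational(315039321, 9860)), -1) = Pow(Rational(1175166561, 9860), -1) = Rational(9860, 1175166561)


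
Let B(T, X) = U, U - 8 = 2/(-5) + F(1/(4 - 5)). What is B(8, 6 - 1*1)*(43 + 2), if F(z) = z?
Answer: 297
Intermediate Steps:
U = 33/5 (U = 8 + (2/(-5) + 1/(4 - 5)) = 8 + (2*(-⅕) + 1/(-1)) = 8 + (-⅖ - 1) = 8 - 7/5 = 33/5 ≈ 6.6000)
B(T, X) = 33/5
B(8, 6 - 1*1)*(43 + 2) = 33*(43 + 2)/5 = (33/5)*45 = 297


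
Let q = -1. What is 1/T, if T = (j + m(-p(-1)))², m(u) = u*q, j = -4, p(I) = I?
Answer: 1/25 ≈ 0.040000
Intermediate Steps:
m(u) = -u (m(u) = u*(-1) = -u)
T = 25 (T = (-4 - (-1)*(-1))² = (-4 - 1*1)² = (-4 - 1)² = (-5)² = 25)
1/T = 1/25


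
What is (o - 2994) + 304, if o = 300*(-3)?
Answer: -3590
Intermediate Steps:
o = -900
(o - 2994) + 304 = (-900 - 2994) + 304 = -3894 + 304 = -3590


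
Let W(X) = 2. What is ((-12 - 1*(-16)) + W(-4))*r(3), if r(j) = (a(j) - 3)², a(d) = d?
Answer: 0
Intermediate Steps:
r(j) = (-3 + j)² (r(j) = (j - 3)² = (-3 + j)²)
((-12 - 1*(-16)) + W(-4))*r(3) = ((-12 - 1*(-16)) + 2)*(-3 + 3)² = ((-12 + 16) + 2)*0² = (4 + 2)*0 = 6*0 = 0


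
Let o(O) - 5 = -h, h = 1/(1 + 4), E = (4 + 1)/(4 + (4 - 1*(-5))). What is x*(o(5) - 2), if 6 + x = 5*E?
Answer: -742/65 ≈ -11.415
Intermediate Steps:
E = 5/13 (E = 5/(4 + (4 + 5)) = 5/(4 + 9) = 5/13 ≈ 0.38462)
x = -53/13 (x = -6 + 5*(5/13) = -6 + 25/13 = -53/13 ≈ -4.0769)
h = 1/5 ≈ 0.20000
o(O) = 24/5 (o(O) = 5 - 1*1/5 = 5 - 1/5 = 24/5)
x*(o(5) - 2) = -53*(24/5 - 2)/13 = -53/13*14/5 = -742/65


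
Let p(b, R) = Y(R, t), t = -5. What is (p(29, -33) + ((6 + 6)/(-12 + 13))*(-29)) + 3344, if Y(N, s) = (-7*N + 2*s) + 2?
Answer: 3219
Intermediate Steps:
Y(N, s) = 2 - 7*N + 2*s
p(b, R) = -8 - 7*R (p(b, R) = 2 - 7*R + 2*(-5) = 2 - 7*R - 10 = -8 - 7*R)
(p(29, -33) + ((6 + 6)/(-12 + 13))*(-29)) + 3344 = ((-8 - 7*(-33)) + ((6 + 6)/(-12 + 13))*(-29)) + 3344 = ((-8 + 231) + (12/1)*(-29)) + 3344 = (223 + (12*1)*(-29)) + 3344 = (223 + 12*(-29)) + 3344 = (223 - 348) + 3344 = -125 + 3344 = 3219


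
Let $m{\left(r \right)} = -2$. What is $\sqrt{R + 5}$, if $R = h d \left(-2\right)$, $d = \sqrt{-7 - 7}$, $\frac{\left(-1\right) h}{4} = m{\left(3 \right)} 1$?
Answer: $\sqrt{5 - 16 i \sqrt{14}} \approx 5.7042 - 5.2476 i$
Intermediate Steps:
$h = 8$ ($h = - 4 \left(\left(-2\right) 1\right) = \left(-4\right) \left(-2\right) = 8$)
$d = i \sqrt{14}$ ($d = \sqrt{-14} = i \sqrt{14} \approx 3.7417 i$)
$R = - 16 i \sqrt{14}$ ($R = 8 i \sqrt{14} \left(-2\right) = - 16 i \sqrt{14} \approx - 59.867 i$)
$\sqrt{R + 5} = \sqrt{- 16 i \sqrt{14} + 5} = \sqrt{5 - 16 i \sqrt{14}}$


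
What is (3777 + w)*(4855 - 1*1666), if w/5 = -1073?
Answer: -5064132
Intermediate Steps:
w = -5365 (w = 5*(-1073) = -5365)
(3777 + w)*(4855 - 1*1666) = (3777 - 5365)*(4855 - 1*1666) = -1588*(4855 - 1666) = -1588*3189 = -5064132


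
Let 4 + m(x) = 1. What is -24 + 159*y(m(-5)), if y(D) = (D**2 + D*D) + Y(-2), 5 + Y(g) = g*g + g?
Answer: 2361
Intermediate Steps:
m(x) = -3 (m(x) = -4 + 1 = -3)
Y(g) = -5 + g + g**2 (Y(g) = -5 + (g*g + g) = -5 + (g**2 + g) = -5 + (g + g**2) = -5 + g + g**2)
y(D) = -3 + 2*D**2 (y(D) = (D**2 + D*D) + (-5 - 2 + (-2)**2) = (D**2 + D**2) + (-5 - 2 + 4) = 2*D**2 - 3 = -3 + 2*D**2)
-24 + 159*y(m(-5)) = -24 + 159*(-3 + 2*(-3)**2) = -24 + 159*(-3 + 2*9) = -24 + 159*(-3 + 18) = -24 + 159*15 = -24 + 2385 = 2361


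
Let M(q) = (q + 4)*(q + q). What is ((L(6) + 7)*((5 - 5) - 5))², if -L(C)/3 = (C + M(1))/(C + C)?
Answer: 225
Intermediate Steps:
M(q) = 2*q*(4 + q) (M(q) = (4 + q)*(2*q) = 2*q*(4 + q))
L(C) = -3*(10 + C)/(2*C) (L(C) = -3*(C + 2*1*(4 + 1))/(C + C) = -3*(C + 2*1*5)/(2*C) = -3*(C + 10)*1/(2*C) = -3*(10 + C)*1/(2*C) = -3*(10 + C)/(2*C))
((L(6) + 7)*((5 - 5) - 5))² = (((-3/2 - 15/6) + 7)*((5 - 5) - 5))² = (((-3/2 - 15*⅙) + 7)*(0 - 5))² = (((-3/2 - 5/2) + 7)*(-5))² = ((-4 + 7)*(-5))² = (3*(-5))² = (-15)² = 225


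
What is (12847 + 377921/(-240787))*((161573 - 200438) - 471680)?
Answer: -54452488020140/8303 ≈ -6.5582e+9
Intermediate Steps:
(12847 + 377921/(-240787))*((161573 - 200438) - 471680) = (12847 + 377921*(-1/240787))*(-38865 - 471680) = (12847 - 377921/240787)*(-510545) = (3093012668/240787)*(-510545) = -54452488020140/8303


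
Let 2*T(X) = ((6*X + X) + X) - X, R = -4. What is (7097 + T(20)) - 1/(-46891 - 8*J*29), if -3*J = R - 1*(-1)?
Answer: 337730542/47123 ≈ 7167.0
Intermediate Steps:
J = 1 (J = -(-4 - 1*(-1))/3 = -(-4 + 1)/3 = -⅓*(-3) = 1)
T(X) = 7*X/2 (T(X) = (((6*X + X) + X) - X)/2 = ((7*X + X) - X)/2 = (8*X - X)/2 = (7*X)/2 = 7*X/2)
(7097 + T(20)) - 1/(-46891 - 8*J*29) = (7097 + (7/2)*20) - 1/(-46891 - 8*1*29) = (7097 + 70) - 1/(-46891 - 8*29) = 7167 - 1/(-46891 - 232) = 7167 - 1/(-47123) = 7167 - 1*(-1/47123) = 7167 + 1/47123 = 337730542/47123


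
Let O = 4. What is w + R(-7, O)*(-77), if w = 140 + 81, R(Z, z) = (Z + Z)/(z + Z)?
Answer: -415/3 ≈ -138.33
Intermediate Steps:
R(Z, z) = 2*Z/(Z + z) (R(Z, z) = (2*Z)/(Z + z) = 2*Z/(Z + z))
w = 221
w + R(-7, O)*(-77) = 221 + (2*(-7)/(-7 + 4))*(-77) = 221 + (2*(-7)/(-3))*(-77) = 221 + (2*(-7)*(-⅓))*(-77) = 221 + (14/3)*(-77) = 221 - 1078/3 = -415/3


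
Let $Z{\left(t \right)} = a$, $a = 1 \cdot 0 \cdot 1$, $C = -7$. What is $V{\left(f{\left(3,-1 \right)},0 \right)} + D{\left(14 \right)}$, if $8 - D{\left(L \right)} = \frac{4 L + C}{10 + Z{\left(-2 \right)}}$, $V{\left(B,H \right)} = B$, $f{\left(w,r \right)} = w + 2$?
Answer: $\frac{81}{10} \approx 8.1$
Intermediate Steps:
$f{\left(w,r \right)} = 2 + w$
$a = 0$ ($a = 1 \cdot 0 = 0$)
$Z{\left(t \right)} = 0$
$D{\left(L \right)} = \frac{87}{10} - \frac{2 L}{5}$ ($D{\left(L \right)} = 8 - \frac{4 L - 7}{10 + 0} = 8 - \frac{-7 + 4 L}{10} = 8 - \left(-7 + 4 L\right) \frac{1}{10} = 8 - \left(- \frac{7}{10} + \frac{2 L}{5}\right) = \frac{87}{10} - \frac{2 L}{5}$)
$V{\left(f{\left(3,-1 \right)},0 \right)} + D{\left(14 \right)} = \left(2 + 3\right) + \left(\frac{87}{10} - \frac{28}{5}\right) = 5 + \left(\frac{87}{10} - \frac{28}{5}\right) = 5 + \frac{31}{10} = \frac{81}{10}$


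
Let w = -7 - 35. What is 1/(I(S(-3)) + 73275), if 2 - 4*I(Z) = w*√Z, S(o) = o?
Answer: 146551/10738598462 - 21*I*√3/10738598462 ≈ 1.3647e-5 - 3.3871e-9*I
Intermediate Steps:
w = -42
I(Z) = ½ + 21*√Z/2 (I(Z) = ½ - (-21)*√Z/2 = ½ + 21*√Z/2)
1/(I(S(-3)) + 73275) = 1/((½ + 21*√(-3)/2) + 73275) = 1/((½ + 21*(I*√3)/2) + 73275) = 1/((½ + 21*I*√3/2) + 73275) = 1/(146551/2 + 21*I*√3/2)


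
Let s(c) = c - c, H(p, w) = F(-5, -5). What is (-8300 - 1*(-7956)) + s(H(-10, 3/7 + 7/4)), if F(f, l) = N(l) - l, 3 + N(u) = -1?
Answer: -344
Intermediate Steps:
N(u) = -4 (N(u) = -3 - 1 = -4)
F(f, l) = -4 - l
H(p, w) = 1 (H(p, w) = -4 - 1*(-5) = -4 + 5 = 1)
s(c) = 0
(-8300 - 1*(-7956)) + s(H(-10, 3/7 + 7/4)) = (-8300 - 1*(-7956)) + 0 = (-8300 + 7956) + 0 = -344 + 0 = -344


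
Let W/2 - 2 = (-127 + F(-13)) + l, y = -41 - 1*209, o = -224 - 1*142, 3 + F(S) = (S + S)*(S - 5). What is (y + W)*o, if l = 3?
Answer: -159576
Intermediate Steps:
F(S) = -3 + 2*S*(-5 + S) (F(S) = -3 + (S + S)*(S - 5) = -3 + (2*S)*(-5 + S) = -3 + 2*S*(-5 + S))
o = -366 (o = -224 - 142 = -366)
y = -250 (y = -41 - 209 = -250)
W = 686 (W = 4 + 2*((-127 + (-3 - 10*(-13) + 2*(-13)²)) + 3) = 4 + 2*((-127 + (-3 + 130 + 2*169)) + 3) = 4 + 2*((-127 + (-3 + 130 + 338)) + 3) = 4 + 2*((-127 + 465) + 3) = 4 + 2*(338 + 3) = 4 + 2*341 = 4 + 682 = 686)
(y + W)*o = (-250 + 686)*(-366) = 436*(-366) = -159576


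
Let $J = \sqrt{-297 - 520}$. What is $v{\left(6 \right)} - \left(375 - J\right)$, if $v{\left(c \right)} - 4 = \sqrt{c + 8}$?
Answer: $-371 + \sqrt{14} + i \sqrt{817} \approx -367.26 + 28.583 i$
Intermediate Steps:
$J = i \sqrt{817}$ ($J = \sqrt{-817} = i \sqrt{817} \approx 28.583 i$)
$v{\left(c \right)} = 4 + \sqrt{8 + c}$ ($v{\left(c \right)} = 4 + \sqrt{c + 8} = 4 + \sqrt{8 + c}$)
$v{\left(6 \right)} - \left(375 - J\right) = \left(4 + \sqrt{8 + 6}\right) - \left(375 - i \sqrt{817}\right) = \left(4 + \sqrt{14}\right) - \left(375 - i \sqrt{817}\right) = -371 + \sqrt{14} + i \sqrt{817}$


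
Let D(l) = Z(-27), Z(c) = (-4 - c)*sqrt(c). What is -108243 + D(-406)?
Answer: -108243 + 69*I*sqrt(3) ≈ -1.0824e+5 + 119.51*I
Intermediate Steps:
Z(c) = sqrt(c)*(-4 - c)
D(l) = 69*I*sqrt(3) (D(l) = sqrt(-27)*(-4 - 1*(-27)) = (3*I*sqrt(3))*(-4 + 27) = (3*I*sqrt(3))*23 = 69*I*sqrt(3))
-108243 + D(-406) = -108243 + 69*I*sqrt(3)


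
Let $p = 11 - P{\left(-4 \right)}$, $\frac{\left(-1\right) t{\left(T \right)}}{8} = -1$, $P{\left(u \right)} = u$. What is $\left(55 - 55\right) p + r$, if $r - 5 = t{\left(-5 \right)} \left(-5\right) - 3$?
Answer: $-38$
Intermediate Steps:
$t{\left(T \right)} = 8$ ($t{\left(T \right)} = \left(-8\right) \left(-1\right) = 8$)
$p = 15$ ($p = 11 - -4 = 11 + 4 = 15$)
$r = -38$ ($r = 5 + \left(8 \left(-5\right) - 3\right) = 5 - 43 = -38$)
$\left(55 - 55\right) p + r = \left(55 - 55\right) 15 - 38 = 0 \cdot 15 - 38 = 0 - 38 = -38$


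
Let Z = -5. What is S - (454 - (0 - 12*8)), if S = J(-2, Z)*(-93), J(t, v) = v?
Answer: -85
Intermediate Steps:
S = 465 (S = -5*(-93) = 465)
S - (454 - (0 - 12*8)) = 465 - (454 - (0 - 12*8)) = 465 - (454 - (0 - 96)) = 465 - (454 - 1*(-96)) = 465 - (454 + 96) = 465 - 1*550 = 465 - 550 = -85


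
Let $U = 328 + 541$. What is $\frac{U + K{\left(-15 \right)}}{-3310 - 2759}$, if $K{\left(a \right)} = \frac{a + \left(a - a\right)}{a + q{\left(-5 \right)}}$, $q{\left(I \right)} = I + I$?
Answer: $- \frac{4348}{30345} \approx -0.14329$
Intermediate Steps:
$U = 869$
$q{\left(I \right)} = 2 I$
$K{\left(a \right)} = \frac{a}{-10 + a}$ ($K{\left(a \right)} = \frac{a + \left(a - a\right)}{a + 2 \left(-5\right)} = \frac{a + 0}{a - 10} = \frac{a}{-10 + a}$)
$\frac{U + K{\left(-15 \right)}}{-3310 - 2759} = \frac{869 - \frac{15}{-10 - 15}}{-3310 - 2759} = \frac{869 - \frac{15}{-25}}{-6069} = \left(869 - - \frac{3}{5}\right) \left(- \frac{1}{6069}\right) = \left(869 + \frac{3}{5}\right) \left(- \frac{1}{6069}\right) = \frac{4348}{5} \left(- \frac{1}{6069}\right) = - \frac{4348}{30345}$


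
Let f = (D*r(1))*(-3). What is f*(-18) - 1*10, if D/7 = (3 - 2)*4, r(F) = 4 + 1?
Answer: 7550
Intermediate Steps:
r(F) = 5
D = 28 (D = 7*((3 - 2)*4) = 7*(1*4) = 7*4 = 28)
f = -420 (f = (28*5)*(-3) = 140*(-3) = -420)
f*(-18) - 1*10 = -420*(-18) - 1*10 = 7560 - 10 = 7550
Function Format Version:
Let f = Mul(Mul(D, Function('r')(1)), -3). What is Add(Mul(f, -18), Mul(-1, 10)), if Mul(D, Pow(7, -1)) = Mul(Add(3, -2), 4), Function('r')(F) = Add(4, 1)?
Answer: 7550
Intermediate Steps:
Function('r')(F) = 5
D = 28 (D = Mul(7, Mul(Add(3, -2), 4)) = Mul(7, Mul(1, 4)) = Mul(7, 4) = 28)
f = -420 (f = Mul(Mul(28, 5), -3) = Mul(140, -3) = -420)
Add(Mul(f, -18), Mul(-1, 10)) = Add(Mul(-420, -18), Mul(-1, 10)) = Add(7560, -10) = 7550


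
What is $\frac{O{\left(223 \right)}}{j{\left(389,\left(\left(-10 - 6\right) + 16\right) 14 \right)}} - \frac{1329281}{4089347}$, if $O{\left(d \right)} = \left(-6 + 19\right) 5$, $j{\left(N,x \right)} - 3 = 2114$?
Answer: $- \frac{2548280322}{8657147599} \approx -0.29436$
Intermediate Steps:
$j{\left(N,x \right)} = 2117$ ($j{\left(N,x \right)} = 3 + 2114 = 2117$)
$O{\left(d \right)} = 65$ ($O{\left(d \right)} = 13 \cdot 5 = 65$)
$\frac{O{\left(223 \right)}}{j{\left(389,\left(\left(-10 - 6\right) + 16\right) 14 \right)}} - \frac{1329281}{4089347} = \frac{65}{2117} - \frac{1329281}{4089347} = - \frac{2548280322}{8657147599}$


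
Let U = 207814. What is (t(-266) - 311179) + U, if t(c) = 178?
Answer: -103187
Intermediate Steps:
(t(-266) - 311179) + U = (178 - 311179) + 207814 = -311001 + 207814 = -103187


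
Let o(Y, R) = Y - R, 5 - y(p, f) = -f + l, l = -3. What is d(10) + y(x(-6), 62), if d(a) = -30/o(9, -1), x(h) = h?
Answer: 67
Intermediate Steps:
y(p, f) = 8 + f (y(p, f) = 5 - (-f - 3) = 5 - (-3 - f) = 5 + (3 + f) = 8 + f)
d(a) = -3 (d(a) = -30/(9 - 1*(-1)) = -30/(9 + 1) = -30/10 = -30*⅒ = -3)
d(10) + y(x(-6), 62) = -3 + (8 + 62) = -3 + 70 = 67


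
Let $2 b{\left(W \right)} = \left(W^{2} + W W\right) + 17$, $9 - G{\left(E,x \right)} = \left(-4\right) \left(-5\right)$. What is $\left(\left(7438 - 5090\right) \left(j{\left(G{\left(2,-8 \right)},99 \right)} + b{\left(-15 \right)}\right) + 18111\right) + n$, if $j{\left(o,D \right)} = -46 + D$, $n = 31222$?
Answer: $722035$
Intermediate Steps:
$G{\left(E,x \right)} = -11$ ($G{\left(E,x \right)} = 9 - \left(-4\right) \left(-5\right) = 9 - 20 = -11$)
$b{\left(W \right)} = \frac{17}{2} + W^{2}$ ($b{\left(W \right)} = \frac{\left(W^{2} + W W\right) + 17}{2} = \frac{\left(W^{2} + W^{2}\right) + 17}{2} = \frac{2 W^{2} + 17}{2} = \frac{17 + 2 W^{2}}{2} = \frac{17}{2} + W^{2}$)
$\left(\left(7438 - 5090\right) \left(j{\left(G{\left(2,-8 \right)},99 \right)} + b{\left(-15 \right)}\right) + 18111\right) + n = \left(\left(7438 - 5090\right) \left(\left(-46 + 99\right) + \left(\frac{17}{2} + \left(-15\right)^{2}\right)\right) + 18111\right) + 31222 = \left(2348 \left(53 + \left(\frac{17}{2} + 225\right)\right) + 18111\right) + 31222 = \left(2348 \left(53 + \frac{467}{2}\right) + 18111\right) + 31222 = \left(2348 \cdot \frac{573}{2} + 18111\right) + 31222 = \left(672702 + 18111\right) + 31222 = 690813 + 31222 = 722035$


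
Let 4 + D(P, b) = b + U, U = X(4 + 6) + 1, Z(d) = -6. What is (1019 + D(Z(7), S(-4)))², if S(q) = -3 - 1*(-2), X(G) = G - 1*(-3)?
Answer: 1056784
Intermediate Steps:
X(G) = 3 + G (X(G) = G + 3 = 3 + G)
S(q) = -1 (S(q) = -3 + 2 = -1)
U = 14 (U = (3 + (4 + 6)) + 1 = (3 + 10) + 1 = 13 + 1 = 14)
D(P, b) = 10 + b (D(P, b) = -4 + (b + 14) = -4 + (14 + b) = 10 + b)
(1019 + D(Z(7), S(-4)))² = (1019 + (10 - 1))² = (1019 + 9)² = 1028² = 1056784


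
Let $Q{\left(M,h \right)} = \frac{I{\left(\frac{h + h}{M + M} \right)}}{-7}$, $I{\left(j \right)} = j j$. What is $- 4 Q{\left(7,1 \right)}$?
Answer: $\frac{4}{343} \approx 0.011662$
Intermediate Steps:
$I{\left(j \right)} = j^{2}$
$Q{\left(M,h \right)} = - \frac{h^{2}}{7 M^{2}}$ ($Q{\left(M,h \right)} = \frac{\left(\frac{h + h}{M + M}\right)^{2}}{-7} = \left(\frac{2 h}{2 M}\right)^{2} \left(- \frac{1}{7}\right) = \left(2 h \frac{1}{2 M}\right)^{2} \left(- \frac{1}{7}\right) = \left(\frac{h}{M}\right)^{2} \left(- \frac{1}{7}\right) = \frac{h^{2}}{M^{2}} \left(- \frac{1}{7}\right) = - \frac{h^{2}}{7 M^{2}}$)
$- 4 Q{\left(7,1 \right)} = - 4 \left(- \frac{1^{2}}{7 \cdot 49}\right) = - 4 \left(\left(- \frac{1}{7}\right) \frac{1}{49} \cdot 1\right) = \left(-4\right) \left(- \frac{1}{343}\right) = \frac{4}{343}$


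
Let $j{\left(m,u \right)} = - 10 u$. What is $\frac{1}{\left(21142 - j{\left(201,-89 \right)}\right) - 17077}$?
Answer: $\frac{1}{3175} \approx 0.00031496$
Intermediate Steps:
$\frac{1}{\left(21142 - j{\left(201,-89 \right)}\right) - 17077} = \frac{1}{\left(21142 - \left(-10\right) \left(-89\right)\right) - 17077} = \frac{1}{\left(21142 - 890\right) - 17077} = \frac{1}{20252 - 17077} = \frac{1}{3175}$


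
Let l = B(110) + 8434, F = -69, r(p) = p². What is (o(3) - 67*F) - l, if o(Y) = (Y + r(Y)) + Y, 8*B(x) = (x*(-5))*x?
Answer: 7533/2 ≈ 3766.5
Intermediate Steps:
B(x) = -5*x²/8 (B(x) = ((x*(-5))*x)/8 = ((-5*x)*x)/8 = (-5*x²)/8 = -5*x²/8)
o(Y) = Y² + 2*Y (o(Y) = (Y + Y²) + Y = Y² + 2*Y)
l = 1743/2 (l = -5/8*110² + 8434 = -5/8*12100 + 8434 = -15125/2 + 8434 = 1743/2 ≈ 871.50)
(o(3) - 67*F) - l = (3*(2 + 3) - 67*(-69)) - 1*1743/2 = (3*5 + 4623) - 1743/2 = (15 + 4623) - 1743/2 = 4638 - 1743/2 = 7533/2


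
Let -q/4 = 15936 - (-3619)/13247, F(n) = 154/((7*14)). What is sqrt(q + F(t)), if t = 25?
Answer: I*sqrt(548109341582439)/92729 ≈ 252.47*I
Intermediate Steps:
F(n) = 11/7 (F(n) = 154/98 = 154*(1/98) = 11/7)
q = -844431244/13247 (q = -4*(15936 - (-3619)/13247) = -4*(15936 - 1*(-3619/13247)) = -4*(15936 + 3619/13247) = -4*211107811/13247 = -844431244/13247 ≈ -63745.)
sqrt(q + F(t)) = sqrt(-844431244/13247 + 11/7) = sqrt(-5910872991/92729) = I*sqrt(548109341582439)/92729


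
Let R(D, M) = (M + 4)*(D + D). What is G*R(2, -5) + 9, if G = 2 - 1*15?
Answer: 61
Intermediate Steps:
G = -13 (G = 2 - 15 = -13)
R(D, M) = 2*D*(4 + M) (R(D, M) = (4 + M)*(2*D) = 2*D*(4 + M))
G*R(2, -5) + 9 = -26*2*(4 - 5) + 9 = -26*2*(-1) + 9 = -13*(-4) + 9 = 52 + 9 = 61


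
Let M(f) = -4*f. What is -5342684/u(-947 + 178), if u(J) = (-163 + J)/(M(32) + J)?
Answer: -1198096887/233 ≈ -5.1420e+6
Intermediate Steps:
u(J) = (-163 + J)/(-128 + J) (u(J) = (-163 + J)/(-4*32 + J) = (-163 + J)/(-128 + J))
-5342684/u(-947 + 178) = -5342684*(-128 + (-947 + 178))/(-163 + (-947 + 178)) = -5342684*(-128 - 769)/(-163 - 769) = -5342684/(-932/(-897)) = -5342684/((-1/897*(-932))) = -5342684/932/897 = -5342684*897/932 = -1198096887/233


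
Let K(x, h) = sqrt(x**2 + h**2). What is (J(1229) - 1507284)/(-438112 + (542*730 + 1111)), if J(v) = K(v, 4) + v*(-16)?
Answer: 1526948/41341 - sqrt(1510457)/41341 ≈ 36.906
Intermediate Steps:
K(x, h) = sqrt(h**2 + x**2)
J(v) = sqrt(16 + v**2) - 16*v (J(v) = sqrt(4**2 + v**2) + v*(-16) = sqrt(16 + v**2) - 16*v)
(J(1229) - 1507284)/(-438112 + (542*730 + 1111)) = ((sqrt(16 + 1229**2) - 16*1229) - 1507284)/(-438112 + (542*730 + 1111)) = ((sqrt(16 + 1510441) - 19664) - 1507284)/(-438112 + (395660 + 1111)) = ((sqrt(1510457) - 19664) - 1507284)/(-438112 + 396771) = ((-19664 + sqrt(1510457)) - 1507284)/(-41341) = (-1526948 + sqrt(1510457))*(-1/41341) = 1526948/41341 - sqrt(1510457)/41341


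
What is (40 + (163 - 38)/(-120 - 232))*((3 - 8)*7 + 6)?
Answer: -404695/352 ≈ -1149.7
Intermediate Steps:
(40 + (163 - 38)/(-120 - 232))*((3 - 8)*7 + 6) = (40 + 125/(-352))*(-5*7 + 6) = (40 + 125*(-1/352))*(-35 + 6) = (40 - 125/352)*(-29) = (13955/352)*(-29) = -404695/352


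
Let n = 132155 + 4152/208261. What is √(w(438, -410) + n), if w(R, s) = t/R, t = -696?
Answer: √30544995224361648855/15203053 ≈ 363.53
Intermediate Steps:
w(R, s) = -696/R
n = 27522736607/208261 (n = 132155 + 4152*(1/208261) = 132155 + 4152/208261 = 27522736607/208261 ≈ 1.3216e+5)
√(w(438, -410) + n) = √(-696/438 + 27522736607/208261) = √(-696*1/438 + 27522736607/208261) = √(-116/73 + 27522736607/208261) = √(2009135614035/15203053) = √30544995224361648855/15203053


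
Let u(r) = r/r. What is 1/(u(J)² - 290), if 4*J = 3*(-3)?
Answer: -1/289 ≈ -0.0034602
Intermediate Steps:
J = -9/4 (J = (3*(-3))/4 = (¼)*(-9) = -9/4 ≈ -2.2500)
u(r) = 1
1/(u(J)² - 290) = 1/(1² - 290) = 1/(1 - 290) = 1/(-289) = -1/289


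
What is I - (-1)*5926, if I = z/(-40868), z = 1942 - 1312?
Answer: 121091569/20434 ≈ 5926.0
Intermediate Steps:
z = 630
I = -315/20434 (I = 630/(-40868) = 630*(-1/40868) = -315/20434 ≈ -0.015415)
I - (-1)*5926 = -315/20434 - (-1)*5926 = -315/20434 - 1*(-5926) = -315/20434 + 5926 = 121091569/20434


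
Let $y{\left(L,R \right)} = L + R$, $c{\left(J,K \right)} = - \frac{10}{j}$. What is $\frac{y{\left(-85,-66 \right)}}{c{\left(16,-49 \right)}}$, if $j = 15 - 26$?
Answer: $- \frac{1661}{10} \approx -166.1$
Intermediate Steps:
$j = -11$
$c{\left(J,K \right)} = \frac{10}{11}$ ($c{\left(J,K \right)} = - \frac{10}{-11} = \left(-10\right) \left(- \frac{1}{11}\right) = \frac{10}{11}$)
$\frac{y{\left(-85,-66 \right)}}{c{\left(16,-49 \right)}} = \frac{-85 - 66}{\frac{10}{11}} = \left(-151\right) \frac{11}{10} = - \frac{1661}{10}$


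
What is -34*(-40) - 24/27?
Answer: 12232/9 ≈ 1359.1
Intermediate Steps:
-34*(-40) - 24/27 = 1360 - 24*1/27 = 1360 - 8/9 = 12232/9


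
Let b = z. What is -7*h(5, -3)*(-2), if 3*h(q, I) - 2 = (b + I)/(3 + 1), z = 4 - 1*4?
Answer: 35/6 ≈ 5.8333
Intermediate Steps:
z = 0 (z = 4 - 4 = 0)
b = 0
h(q, I) = 2/3 + I/12 (h(q, I) = 2/3 + ((0 + I)/(3 + 1))/3 = 2/3 + (I/4)/3 = 2/3 + I/12)
-7*h(5, -3)*(-2) = -7*(2/3 + (1/12)*(-3))*(-2) = -7*(2/3 - 1/4)*(-2) = -7*5/12*(-2) = -35/12*(-2) = 35/6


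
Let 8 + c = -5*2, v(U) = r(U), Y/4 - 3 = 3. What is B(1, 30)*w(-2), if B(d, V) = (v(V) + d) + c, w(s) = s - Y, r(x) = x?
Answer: -338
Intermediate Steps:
Y = 24 (Y = 12 + 4*3 = 12 + 12 = 24)
v(U) = U
w(s) = -24 + s (w(s) = s - 1*24 = s - 24 = -24 + s)
c = -18 (c = -8 - 5*2 = -8 - 10 = -18)
B(d, V) = -18 + V + d (B(d, V) = (V + d) - 18 = -18 + V + d)
B(1, 30)*w(-2) = (-18 + 30 + 1)*(-24 - 2) = 13*(-26) = -338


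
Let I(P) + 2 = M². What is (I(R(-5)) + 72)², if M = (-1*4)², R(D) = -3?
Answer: 106276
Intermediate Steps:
M = 16 (M = (-4)² = 16)
I(P) = 254 (I(P) = -2 + 16² = -2 + 256 = 254)
(I(R(-5)) + 72)² = (254 + 72)² = 326² = 106276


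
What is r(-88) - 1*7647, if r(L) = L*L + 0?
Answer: 97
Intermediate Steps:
r(L) = L² (r(L) = L² + 0 = L²)
r(-88) - 1*7647 = (-88)² - 1*7647 = 7744 - 7647 = 97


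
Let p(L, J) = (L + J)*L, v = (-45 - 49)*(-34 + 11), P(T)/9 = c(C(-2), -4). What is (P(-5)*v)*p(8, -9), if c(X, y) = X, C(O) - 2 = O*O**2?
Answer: 933984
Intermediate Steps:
C(O) = 2 + O**3 (C(O) = 2 + O*O**2 = 2 + O**3)
P(T) = -54 (P(T) = 9*(2 + (-2)**3) = 9*(2 - 8) = 9*(-6) = -54)
v = 2162 (v = -94*(-23) = 2162)
p(L, J) = L*(J + L) (p(L, J) = (J + L)*L = L*(J + L))
(P(-5)*v)*p(8, -9) = (-54*2162)*(8*(-9 + 8)) = -933984*(-1) = -116748*(-8) = 933984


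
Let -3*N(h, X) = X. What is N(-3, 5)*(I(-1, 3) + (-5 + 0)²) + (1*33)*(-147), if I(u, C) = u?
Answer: -4891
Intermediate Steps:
N(h, X) = -X/3
N(-3, 5)*(I(-1, 3) + (-5 + 0)²) + (1*33)*(-147) = (-⅓*5)*(-1 + (-5 + 0)²) + (1*33)*(-147) = -5*(-1 + (-5)²)/3 + 33*(-147) = -5*(-1 + 25)/3 - 4851 = -5/3*24 - 4851 = -40 - 4851 = -4891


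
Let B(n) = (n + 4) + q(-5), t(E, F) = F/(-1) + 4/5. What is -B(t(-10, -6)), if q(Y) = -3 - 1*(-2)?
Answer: -49/5 ≈ -9.8000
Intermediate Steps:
t(E, F) = ⅘ - F (t(E, F) = F*(-1) + 4*(⅕) = -F + ⅘ = ⅘ - F)
q(Y) = -1 (q(Y) = -3 + 2 = -1)
B(n) = 3 + n (B(n) = (n + 4) - 1 = (4 + n) - 1 = 3 + n)
-B(t(-10, -6)) = -(3 + (⅘ - 1*(-6))) = -(3 + (⅘ + 6)) = -(3 + 34/5) = -1*49/5 = -49/5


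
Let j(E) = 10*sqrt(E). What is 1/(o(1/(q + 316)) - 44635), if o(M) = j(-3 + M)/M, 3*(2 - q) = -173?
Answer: -26781/1220749975 - 14*I*sqrt(77694)/1220749975 ≈ -2.1938e-5 - 3.1966e-6*I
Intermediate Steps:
q = 179/3 (q = 2 - 1/3*(-173) = 2 + 173/3 = 179/3 ≈ 59.667)
o(M) = 10*sqrt(-3 + M)/M (o(M) = (10*sqrt(-3 + M))/M = 10*sqrt(-3 + M)/M)
1/(o(1/(q + 316)) - 44635) = 1/(10*sqrt(-3 + 1/(179/3 + 316))/(1/(179/3 + 316)) - 44635) = 1/(10*sqrt(-3 + 1/(1127/3))/(1/(1127/3)) - 44635) = 1/(10*sqrt(-3 + 3/1127)/(3/1127) - 44635) = 1/(10*(1127/3)*sqrt(-3378/1127) - 44635) = 1/(10*(1127/3)*(I*sqrt(77694)/161) - 44635) = 1/(70*I*sqrt(77694)/3 - 44635) = 1/(-44635 + 70*I*sqrt(77694)/3)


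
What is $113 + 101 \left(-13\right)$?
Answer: $-1200$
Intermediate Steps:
$113 + 101 \left(-13\right) = 113 - 1313 = -1200$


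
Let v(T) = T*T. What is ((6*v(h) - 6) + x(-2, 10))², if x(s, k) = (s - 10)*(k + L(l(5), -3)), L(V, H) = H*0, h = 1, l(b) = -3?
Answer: 14400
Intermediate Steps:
L(V, H) = 0
v(T) = T²
x(s, k) = k*(-10 + s) (x(s, k) = (s - 10)*(k + 0) = (-10 + s)*k = k*(-10 + s))
((6*v(h) - 6) + x(-2, 10))² = ((6*1² - 6) + 10*(-10 - 2))² = ((6*1 - 6) + 10*(-12))² = ((6 - 6) - 120)² = (0 - 120)² = (-120)² = 14400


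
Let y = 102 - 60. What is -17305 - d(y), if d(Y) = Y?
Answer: -17347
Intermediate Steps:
y = 42
-17305 - d(y) = -17305 - 1*42 = -17305 - 42 = -17347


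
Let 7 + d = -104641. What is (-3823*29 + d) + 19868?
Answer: -195647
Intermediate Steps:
d = -104648 (d = -7 - 104641 = -104648)
(-3823*29 + d) + 19868 = (-3823*29 - 104648) + 19868 = (-110867 - 104648) + 19868 = -215515 + 19868 = -195647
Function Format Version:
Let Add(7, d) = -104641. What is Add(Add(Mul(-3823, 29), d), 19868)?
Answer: -195647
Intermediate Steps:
d = -104648 (d = Add(-7, -104641) = -104648)
Add(Add(Mul(-3823, 29), d), 19868) = Add(Add(Mul(-3823, 29), -104648), 19868) = Add(Add(-110867, -104648), 19868) = Add(-215515, 19868) = -195647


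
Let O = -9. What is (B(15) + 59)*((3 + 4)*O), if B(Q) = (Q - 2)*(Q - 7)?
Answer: -10269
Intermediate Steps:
B(Q) = (-7 + Q)*(-2 + Q) (B(Q) = (-2 + Q)*(-7 + Q) = (-7 + Q)*(-2 + Q))
(B(15) + 59)*((3 + 4)*O) = ((14 + 15**2 - 9*15) + 59)*((3 + 4)*(-9)) = ((14 + 225 - 135) + 59)*(7*(-9)) = (104 + 59)*(-63) = 163*(-63) = -10269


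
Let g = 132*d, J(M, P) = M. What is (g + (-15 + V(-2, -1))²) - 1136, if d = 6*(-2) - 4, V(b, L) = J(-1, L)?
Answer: -2992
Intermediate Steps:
V(b, L) = -1
d = -16 (d = -12 - 4 = -16)
g = -2112 (g = 132*(-16) = -2112)
(g + (-15 + V(-2, -1))²) - 1136 = (-2112 + (-15 - 1)²) - 1136 = (-2112 + (-16)²) - 1136 = (-2112 + 256) - 1136 = -1856 - 1136 = -2992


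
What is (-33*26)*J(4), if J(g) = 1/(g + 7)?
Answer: -78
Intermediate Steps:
J(g) = 1/(7 + g)
(-33*26)*J(4) = (-33*26)/(7 + 4) = -858/11 = -858*1/11 = -78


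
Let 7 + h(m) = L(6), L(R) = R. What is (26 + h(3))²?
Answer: 625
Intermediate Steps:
h(m) = -1 (h(m) = -7 + 6 = -1)
(26 + h(3))² = (26 - 1)² = 25² = 625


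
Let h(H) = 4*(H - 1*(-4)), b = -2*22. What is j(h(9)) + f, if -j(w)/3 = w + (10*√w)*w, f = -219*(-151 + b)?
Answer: 42549 - 3120*√13 ≈ 31300.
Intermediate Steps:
b = -44
f = 42705 (f = -219*(-151 - 44) = -219*(-195) = 42705)
h(H) = 16 + 4*H (h(H) = 4*(H + 4) = 4*(4 + H) = 16 + 4*H)
j(w) = -30*w^(3/2) - 3*w (j(w) = -3*(w + (10*√w)*w) = -3*(w + 10*w^(3/2)) = -30*w^(3/2) - 3*w)
j(h(9)) + f = (-30*(16 + 4*9)^(3/2) - 3*(16 + 4*9)) + 42705 = (-30*(16 + 36)^(3/2) - 3*(16 + 36)) + 42705 = (-3120*√13 - 3*52) + 42705 = (-3120*√13 - 156) + 42705 = (-156 - 3120*√13) + 42705 = 42549 - 3120*√13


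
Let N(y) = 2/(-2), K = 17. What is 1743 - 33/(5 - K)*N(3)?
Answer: 6961/4 ≈ 1740.3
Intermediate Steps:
N(y) = -1 (N(y) = 2*(-½) = -1)
1743 - 33/(5 - K)*N(3) = 1743 - 33/(5 - 1*17)*(-1) = 1743 - 33/(5 - 17)*(-1) = 1743 - 33/(-12)*(-1) = 1743 - 33*(-1/12)*(-1) = 1743 - (-11)*(-1)/4 = 1743 - 1*11/4 = 1743 - 11/4 = 6961/4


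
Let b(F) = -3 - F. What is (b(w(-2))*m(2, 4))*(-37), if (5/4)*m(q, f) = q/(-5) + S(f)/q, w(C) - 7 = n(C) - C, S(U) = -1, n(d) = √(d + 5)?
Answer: -7992/25 - 666*√3/25 ≈ -365.82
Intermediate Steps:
n(d) = √(5 + d)
w(C) = 7 + √(5 + C) - C (w(C) = 7 + (√(5 + C) - C) = 7 + √(5 + C) - C)
m(q, f) = -4/(5*q) - 4*q/25 (m(q, f) = 4*(q/(-5) - 1/q)/5 = 4*(q*(-⅕) - 1/q)/5 = 4*(-q/5 - 1/q)/5 = 4*(-1/q - q/5)/5 = -4/(5*q) - 4*q/25)
(b(w(-2))*m(2, 4))*(-37) = ((-3 - (7 + √(5 - 2) - 1*(-2)))*((4/25)*(-5 - 1*2²)/2))*(-37) = ((-3 - (7 + √3 + 2))*((4/25)*(½)*(-5 - 1*4)))*(-37) = ((-3 - (9 + √3))*((4/25)*(½)*(-5 - 4)))*(-37) = ((-3 + (-9 - √3))*((4/25)*(½)*(-9)))*(-37) = ((-12 - √3)*(-18/25))*(-37) = (216/25 + 18*√3/25)*(-37) = -7992/25 - 666*√3/25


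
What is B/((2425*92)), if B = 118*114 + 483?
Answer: 2787/44620 ≈ 0.062461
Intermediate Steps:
B = 13935 (B = 13452 + 483 = 13935)
B/((2425*92)) = 13935/((2425*92)) = 13935/223100 = 13935*(1/223100) = 2787/44620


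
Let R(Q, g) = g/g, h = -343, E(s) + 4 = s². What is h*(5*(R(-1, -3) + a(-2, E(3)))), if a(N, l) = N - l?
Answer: 10290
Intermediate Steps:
E(s) = -4 + s²
R(Q, g) = 1
h*(5*(R(-1, -3) + a(-2, E(3)))) = -1715*(1 + (-2 - (-4 + 3²))) = -1715*(1 + (-2 - (-4 + 9))) = -1715*(1 + (-2 - 1*5)) = -1715*(1 + (-2 - 5)) = -1715*(1 - 7) = -1715*(-6) = -343*(-30) = 10290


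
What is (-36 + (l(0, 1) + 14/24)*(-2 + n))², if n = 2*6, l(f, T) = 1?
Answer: 14641/36 ≈ 406.69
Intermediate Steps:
n = 12
(-36 + (l(0, 1) + 14/24)*(-2 + n))² = (-36 + (1 + 14/24)*(-2 + 12))² = (-36 + (1 + 14*(1/24))*10)² = (-36 + (1 + 7/12)*10)² = (-36 + (19/12)*10)² = (-36 + 95/6)² = (-121/6)² = 14641/36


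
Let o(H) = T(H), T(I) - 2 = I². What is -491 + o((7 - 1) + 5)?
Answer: -368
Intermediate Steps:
T(I) = 2 + I²
o(H) = 2 + H²
-491 + o((7 - 1) + 5) = -491 + (2 + ((7 - 1) + 5)²) = -491 + (2 + (6 + 5)²) = -491 + (2 + 11²) = -491 + (2 + 121) = -491 + 123 = -368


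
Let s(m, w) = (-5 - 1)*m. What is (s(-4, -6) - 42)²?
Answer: 324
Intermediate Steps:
s(m, w) = -6*m
(s(-4, -6) - 42)² = (-6*(-4) - 42)² = (24 - 42)² = (-18)² = 324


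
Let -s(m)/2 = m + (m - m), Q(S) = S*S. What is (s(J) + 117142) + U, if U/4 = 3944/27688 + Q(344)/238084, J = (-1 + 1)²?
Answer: 24132034423010/206002181 ≈ 1.1714e+5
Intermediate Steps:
Q(S) = S²
J = 0 (J = 0² = 0)
s(m) = -2*m (s(m) = -2*(m + (m - m)) = -2*(m + 0) = -2*m)
U = 526936308/206002181 (U = 4*(3944/27688 + 344²/238084) = 4*(3944*(1/27688) + 118336*(1/238084)) = 4*(493/3461 + 29584/59521) = 4*(131734077/206002181) = 526936308/206002181 ≈ 2.5579)
(s(J) + 117142) + U = (-2*0 + 117142) + 526936308/206002181 = (0 + 117142) + 526936308/206002181 = 117142 + 526936308/206002181 = 24132034423010/206002181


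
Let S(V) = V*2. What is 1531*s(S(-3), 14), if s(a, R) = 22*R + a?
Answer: 462362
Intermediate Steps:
S(V) = 2*V
s(a, R) = a + 22*R
1531*s(S(-3), 14) = 1531*(2*(-3) + 22*14) = 1531*(-6 + 308) = 1531*302 = 462362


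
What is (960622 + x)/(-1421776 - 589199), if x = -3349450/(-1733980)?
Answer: -166570268501/348699043050 ≈ -0.47769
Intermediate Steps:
x = 334945/173398 (x = -3349450*(-1/1733980) = 334945/173398 ≈ 1.9317)
(960622 + x)/(-1421776 - 589199) = (960622 + 334945/173398)/(-1421776 - 589199) = (166570268501/173398)/(-2010975) = (166570268501/173398)*(-1/2010975) = -166570268501/348699043050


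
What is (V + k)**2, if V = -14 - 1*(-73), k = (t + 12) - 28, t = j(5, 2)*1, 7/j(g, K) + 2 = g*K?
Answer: 123201/64 ≈ 1925.0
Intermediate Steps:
j(g, K) = 7/(-2 + K*g) (j(g, K) = 7/(-2 + g*K) = 7/(-2 + K*g))
t = 7/8 (t = (7/(-2 + 2*5))*1 = (7/(-2 + 10))*1 = (7/8)*1 = 7/8 ≈ 0.87500)
k = -121/8 (k = (7/8 + 12) - 28 = 103/8 - 28 = -121/8 ≈ -15.125)
V = 59 (V = -14 + 73 = 59)
(V + k)**2 = (59 - 121/8)**2 = (351/8)**2 = 123201/64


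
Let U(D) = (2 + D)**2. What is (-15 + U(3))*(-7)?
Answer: -70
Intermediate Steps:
(-15 + U(3))*(-7) = (-15 + (2 + 3)**2)*(-7) = (-15 + 5**2)*(-7) = (-15 + 25)*(-7) = 10*(-7) = -70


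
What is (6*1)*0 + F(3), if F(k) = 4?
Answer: 4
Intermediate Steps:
(6*1)*0 + F(3) = (6*1)*0 + 4 = 6*0 + 4 = 0 + 4 = 4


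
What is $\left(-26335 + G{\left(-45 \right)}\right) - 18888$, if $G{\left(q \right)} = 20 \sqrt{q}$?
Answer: $-45223 + 60 i \sqrt{5} \approx -45223.0 + 134.16 i$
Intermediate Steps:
$\left(-26335 + G{\left(-45 \right)}\right) - 18888 = \left(-26335 + 20 \sqrt{-45}\right) - 18888 = \left(-26335 + 20 \cdot 3 i \sqrt{5}\right) - 18888 = \left(-26335 + 60 i \sqrt{5}\right) - 18888 = -45223 + 60 i \sqrt{5}$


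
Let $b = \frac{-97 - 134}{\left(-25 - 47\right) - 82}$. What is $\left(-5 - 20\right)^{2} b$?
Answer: $\frac{1875}{2} \approx 937.5$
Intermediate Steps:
$b = \frac{3}{2}$ ($b = - \frac{231}{-72 - 82} = - \frac{231}{-154} = \left(-231\right) \left(- \frac{1}{154}\right) = \frac{3}{2} \approx 1.5$)
$\left(-5 - 20\right)^{2} b = \left(-5 - 20\right)^{2} \cdot \frac{3}{2} = \left(-25\right)^{2} \cdot \frac{3}{2} = 625 \cdot \frac{3}{2} = \frac{1875}{2}$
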